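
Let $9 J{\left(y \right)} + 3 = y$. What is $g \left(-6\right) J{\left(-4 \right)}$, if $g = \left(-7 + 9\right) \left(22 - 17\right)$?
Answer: $\frac{140}{3} \approx 46.667$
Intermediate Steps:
$J{\left(y \right)} = - \frac{1}{3} + \frac{y}{9}$
$g = 10$ ($g = 2 \cdot 5 = 10$)
$g \left(-6\right) J{\left(-4 \right)} = 10 \left(-6\right) \left(- \frac{1}{3} + \frac{1}{9} \left(-4\right)\right) = - 60 \left(- \frac{1}{3} - \frac{4}{9}\right) = \left(-60\right) \left(- \frac{7}{9}\right) = \frac{140}{3}$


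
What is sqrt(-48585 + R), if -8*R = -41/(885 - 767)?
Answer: I*sqrt(2705987741)/236 ≈ 220.42*I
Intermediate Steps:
R = 41/944 (R = -(-41)/(8*(885 - 767)) = -(-41)/(8*118) = -1/8*(-41/118) = 41/944 ≈ 0.043432)
sqrt(-48585 + R) = sqrt(-48585 + 41/944) = sqrt(-45864199/944) = I*sqrt(2705987741)/236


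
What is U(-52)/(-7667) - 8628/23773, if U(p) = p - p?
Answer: -8628/23773 ≈ -0.36293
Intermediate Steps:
U(p) = 0
U(-52)/(-7667) - 8628/23773 = 0/(-7667) - 8628/23773 = 0*(-1/7667) - 8628*1/23773 = 0 - 8628/23773 = -8628/23773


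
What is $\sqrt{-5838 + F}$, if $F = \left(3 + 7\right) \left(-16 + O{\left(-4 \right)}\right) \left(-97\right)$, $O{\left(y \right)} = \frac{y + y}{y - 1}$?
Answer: $\sqrt{8130} \approx 90.167$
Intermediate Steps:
$O{\left(y \right)} = \frac{2 y}{-1 + y}$
$F = 13968$ ($F = \left(3 + 7\right) \left(-16 + 2 \left(-4\right) \frac{1}{-1 - 4}\right) \left(-97\right) = 10 \left(-16 + 2 \left(-4\right) \frac{1}{-5}\right) \left(-97\right) = 10 \left(-16 + 2 \left(-4\right) \left(- \frac{1}{5}\right)\right) \left(-97\right) = 10 \left(-16 + \frac{8}{5}\right) \left(-97\right) = 10 \left(- \frac{72}{5}\right) \left(-97\right) = \left(-144\right) \left(-97\right) = 13968$)
$\sqrt{-5838 + F} = \sqrt{-5838 + 13968} = \sqrt{8130}$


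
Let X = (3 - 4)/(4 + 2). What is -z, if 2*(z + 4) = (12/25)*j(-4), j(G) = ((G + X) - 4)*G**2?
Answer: 884/25 ≈ 35.360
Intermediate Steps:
X = -1/6 ≈ -0.16667
j(G) = G**2*(-25/6 + G) (j(G) = ((G - 1/6) - 4)*G**2 = ((-1/6 + G) - 4)*G**2 = (-25/6 + G)*G**2 = G**2*(-25/6 + G))
z = -884/25 (z = -4 + ((12/25)*((-4)**2*(-25/6 - 4)))/2 = -4 + ((12*(1/25))*(16*(-49/6)))/2 = -4 + ((12/25)*(-392/3))/2 = -4 + (1/2)*(-1568/25) = -4 - 784/25 = -884/25 ≈ -35.360)
-z = -1*(-884/25) = 884/25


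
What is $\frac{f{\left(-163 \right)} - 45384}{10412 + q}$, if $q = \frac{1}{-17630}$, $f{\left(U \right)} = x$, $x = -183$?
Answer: $- \frac{89260690}{20395951} \approx -4.3764$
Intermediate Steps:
$f{\left(U \right)} = -183$
$q = - \frac{1}{17630} \approx -5.6722 \cdot 10^{-5}$
$\frac{f{\left(-163 \right)} - 45384}{10412 + q} = \frac{-183 - 45384}{10412 - \frac{1}{17630}} = - \frac{45567}{\frac{183563559}{17630}} = \left(-45567\right) \frac{17630}{183563559} = - \frac{89260690}{20395951}$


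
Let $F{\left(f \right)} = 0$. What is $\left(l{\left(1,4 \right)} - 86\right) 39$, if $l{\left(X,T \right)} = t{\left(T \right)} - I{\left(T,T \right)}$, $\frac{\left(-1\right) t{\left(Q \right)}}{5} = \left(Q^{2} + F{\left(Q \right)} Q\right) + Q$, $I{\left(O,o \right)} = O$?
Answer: $-7410$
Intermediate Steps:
$t{\left(Q \right)} = - 5 Q - 5 Q^{2}$ ($t{\left(Q \right)} = - 5 \left(\left(Q^{2} + 0 Q\right) + Q\right) = - 5 \left(\left(Q^{2} + 0\right) + Q\right) = - 5 \left(Q^{2} + Q\right) = - 5 \left(Q + Q^{2}\right) = - 5 Q - 5 Q^{2}$)
$l{\left(X,T \right)} = - T - 5 T \left(1 + T\right)$ ($l{\left(X,T \right)} = - 5 T \left(1 + T\right) - T = - T - 5 T \left(1 + T\right)$)
$\left(l{\left(1,4 \right)} - 86\right) 39 = \left(4 \left(-6 - 20\right) - 86\right) 39 = \left(4 \left(-26\right) - 86\right) 39 = \left(-104 - 86\right) 39 = \left(-190\right) 39 = -7410$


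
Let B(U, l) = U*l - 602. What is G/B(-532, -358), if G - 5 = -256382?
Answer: -256377/189854 ≈ -1.3504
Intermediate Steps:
B(U, l) = -602 + U*l
G = -256377 (G = 5 - 256382 = -256377)
G/B(-532, -358) = -256377/(-602 - 532*(-358)) = -256377/(-602 + 190456) = -256377/189854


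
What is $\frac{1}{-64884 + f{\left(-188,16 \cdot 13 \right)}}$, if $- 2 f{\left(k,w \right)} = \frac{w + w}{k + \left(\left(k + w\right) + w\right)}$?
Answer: $- \frac{5}{324446} \approx -1.5411 \cdot 10^{-5}$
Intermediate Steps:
$f{\left(k,w \right)} = - \frac{w}{2 k + 2 w}$ ($f{\left(k,w \right)} = - \frac{\left(w + w\right) \frac{1}{k + \left(\left(k + w\right) + w\right)}}{2} = - \frac{2 w \frac{1}{k + \left(k + 2 w\right)}}{2} = - \frac{2 w \frac{1}{2 k + 2 w}}{2} = - \frac{w}{2 k + 2 w}$)
$\frac{1}{-64884 + f{\left(-188,16 \cdot 13 \right)}} = \frac{1}{-64884 - \frac{16 \cdot 13}{2 \left(-188\right) + 2 \cdot 16 \cdot 13}} = \frac{1}{-64884 - \frac{208}{-376 + 2 \cdot 208}} = \frac{1}{-64884 - \frac{208}{-376 + 416}} = \frac{1}{-64884 - \frac{208}{40}} = \frac{1}{-64884 - 208 \cdot \frac{1}{40}} = \frac{1}{-64884 - \frac{26}{5}} = \frac{1}{- \frac{324446}{5}} = - \frac{5}{324446}$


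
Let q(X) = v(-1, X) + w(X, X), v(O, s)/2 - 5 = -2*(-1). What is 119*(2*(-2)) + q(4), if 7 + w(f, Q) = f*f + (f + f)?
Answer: -445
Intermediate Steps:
v(O, s) = 14 (v(O, s) = 10 + 2*(-2*(-1)) = 10 + 2*2 = 10 + 4 = 14)
w(f, Q) = -7 + f² + 2*f (w(f, Q) = -7 + (f*f + (f + f)) = -7 + (f² + 2*f) = -7 + f² + 2*f)
q(X) = 7 + X² + 2*X (q(X) = 14 + (-7 + X² + 2*X) = 7 + X² + 2*X)
119*(2*(-2)) + q(4) = 119*(2*(-2)) + (7 + 4² + 2*4) = 119*(-4) + (7 + 16 + 8) = -476 + 31 = -445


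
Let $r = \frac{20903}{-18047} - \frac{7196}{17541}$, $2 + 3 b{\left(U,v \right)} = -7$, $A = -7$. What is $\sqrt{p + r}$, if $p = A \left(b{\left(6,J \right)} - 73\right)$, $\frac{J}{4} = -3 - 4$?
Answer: $\frac{\sqrt{5906164483149530687}}{105520809} \approx 23.031$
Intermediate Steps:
$J = -28$ ($J = 4 \left(-3 - 4\right) = 4 \left(-7\right) = -28$)
$b{\left(U,v \right)} = -3$ ($b{\left(U,v \right)} = - \frac{2}{3} + \frac{1}{3} \left(-7\right) = - \frac{2}{3} - \frac{7}{3} = -3$)
$p = 532$ ($p = - 7 \left(-3 - 73\right) = \left(-7\right) \left(-76\right) = 532$)
$r = - \frac{496525735}{316562427}$ ($r = 20903 \left(- \frac{1}{18047}\right) - \frac{7196}{17541} = - \frac{20903}{18047} - \frac{7196}{17541} = - \frac{496525735}{316562427} \approx -1.5685$)
$\sqrt{p + r} = \sqrt{532 - \frac{496525735}{316562427}} = \sqrt{\frac{167914685429}{316562427}} = \frac{\sqrt{5906164483149530687}}{105520809}$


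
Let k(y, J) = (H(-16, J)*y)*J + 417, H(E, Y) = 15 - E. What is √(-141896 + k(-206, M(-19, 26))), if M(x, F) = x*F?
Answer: √3013205 ≈ 1735.9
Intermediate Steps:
M(x, F) = F*x
k(y, J) = 417 + 31*J*y (k(y, J) = ((15 - 1*(-16))*y)*J + 417 = ((15 + 16)*y)*J + 417 = (31*y)*J + 417 = 31*J*y + 417 = 417 + 31*J*y)
√(-141896 + k(-206, M(-19, 26))) = √(-141896 + (417 + 31*(26*(-19))*(-206))) = √(-141896 + (417 + 31*(-494)*(-206))) = √(-141896 + (417 + 3154684)) = √(-141896 + 3155101) = √3013205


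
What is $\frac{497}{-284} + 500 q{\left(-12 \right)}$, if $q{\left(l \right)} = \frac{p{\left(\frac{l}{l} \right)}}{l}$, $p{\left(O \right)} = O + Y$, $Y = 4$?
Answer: $- \frac{2521}{12} \approx -210.08$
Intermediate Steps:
$p{\left(O \right)} = 4 + O$ ($p{\left(O \right)} = O + 4 = 4 + O$)
$q{\left(l \right)} = \frac{5}{l}$ ($q{\left(l \right)} = \frac{4 + \frac{l}{l}}{l} = \frac{4 + 1}{l} = \frac{5}{l}$)
$\frac{497}{-284} + 500 q{\left(-12 \right)} = \frac{497}{-284} + 500 \frac{5}{-12} = 497 \left(- \frac{1}{284}\right) + 500 \cdot 5 \left(- \frac{1}{12}\right) = - \frac{7}{4} + 500 \left(- \frac{5}{12}\right) = - \frac{7}{4} - \frac{625}{3} = - \frac{2521}{12}$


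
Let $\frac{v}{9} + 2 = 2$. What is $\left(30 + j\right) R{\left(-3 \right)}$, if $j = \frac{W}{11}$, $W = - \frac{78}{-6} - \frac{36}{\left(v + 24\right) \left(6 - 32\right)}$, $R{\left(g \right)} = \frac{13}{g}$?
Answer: $- \frac{17839}{132} \approx -135.14$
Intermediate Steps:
$v = 0$ ($v = -18 + 9 \cdot 2 = -18 + 18 = 0$)
$W = \frac{679}{52}$ ($W = - \frac{78}{-6} - \frac{36}{\left(0 + 24\right) \left(6 - 32\right)} = \left(-78\right) \left(- \frac{1}{6}\right) - \frac{36}{24 \left(-26\right)} = 13 - \frac{36}{-624} = 13 - - \frac{3}{52} = 13 + \frac{3}{52} = \frac{679}{52} \approx 13.058$)
$j = \frac{679}{572}$ ($j = \frac{679}{52 \cdot 11} = \frac{679}{52} \cdot \frac{1}{11} = \frac{679}{572} \approx 1.1871$)
$\left(30 + j\right) R{\left(-3 \right)} = \left(30 + \frac{679}{572}\right) \frac{13}{-3} = \frac{17839 \cdot 13 \left(- \frac{1}{3}\right)}{572} = \frac{17839}{572} \left(- \frac{13}{3}\right) = - \frac{17839}{132}$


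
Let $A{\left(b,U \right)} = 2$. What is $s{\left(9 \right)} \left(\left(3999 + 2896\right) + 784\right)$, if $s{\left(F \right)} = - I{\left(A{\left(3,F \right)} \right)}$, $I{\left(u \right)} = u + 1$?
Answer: $-23037$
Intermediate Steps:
$I{\left(u \right)} = 1 + u$
$s{\left(F \right)} = -3$ ($s{\left(F \right)} = - (1 + 2) = \left(-1\right) 3 = -3$)
$s{\left(9 \right)} \left(\left(3999 + 2896\right) + 784\right) = - 3 \left(\left(3999 + 2896\right) + 784\right) = - 3 \left(6895 + 784\right) = \left(-3\right) 7679 = -23037$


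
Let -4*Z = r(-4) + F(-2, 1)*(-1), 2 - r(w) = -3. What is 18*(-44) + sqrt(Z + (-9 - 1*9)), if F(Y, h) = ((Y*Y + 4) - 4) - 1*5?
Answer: -792 + I*sqrt(78)/2 ≈ -792.0 + 4.4159*I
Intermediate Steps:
r(w) = 5 (r(w) = 2 - 1*(-3) = 2 + 3 = 5)
F(Y, h) = -5 + Y**2 (F(Y, h) = ((Y**2 + 4) - 4) - 5 = ((4 + Y**2) - 4) - 5 = Y**2 - 5 = -5 + Y**2)
Z = -3/2 (Z = -(5 + (-5 + (-2)**2)*(-1))/4 = -(5 + (-5 + 4)*(-1))/4 = -(5 - 1*(-1))/4 = -(5 + 1)/4 = -1/4*6 = -3/2 ≈ -1.5000)
18*(-44) + sqrt(Z + (-9 - 1*9)) = 18*(-44) + sqrt(-3/2 + (-9 - 1*9)) = -792 + sqrt(-3/2 + (-9 - 9)) = -792 + sqrt(-3/2 - 18) = -792 + sqrt(-39/2) = -792 + I*sqrt(78)/2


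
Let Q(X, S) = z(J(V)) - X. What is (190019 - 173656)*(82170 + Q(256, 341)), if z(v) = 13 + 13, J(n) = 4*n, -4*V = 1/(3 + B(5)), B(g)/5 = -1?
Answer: 1340784220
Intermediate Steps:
B(g) = -5 (B(g) = 5*(-1) = -5)
V = ⅛ (V = -1/(4*(3 - 5)) = -¼/(-2) = -¼*(-½) = ⅛ ≈ 0.12500)
z(v) = 26
Q(X, S) = 26 - X
(190019 - 173656)*(82170 + Q(256, 341)) = (190019 - 173656)*(82170 + (26 - 1*256)) = 16363*(82170 + (26 - 256)) = 16363*(82170 - 230) = 16363*81940 = 1340784220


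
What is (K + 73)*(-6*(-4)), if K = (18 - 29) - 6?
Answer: 1344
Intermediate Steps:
K = -17 (K = -11 - 6 = -17)
(K + 73)*(-6*(-4)) = (-17 + 73)*(-6*(-4)) = 56*24 = 1344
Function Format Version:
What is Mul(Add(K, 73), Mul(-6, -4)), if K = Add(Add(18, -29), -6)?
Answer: 1344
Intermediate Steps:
K = -17 (K = Add(-11, -6) = -17)
Mul(Add(K, 73), Mul(-6, -4)) = Mul(Add(-17, 73), Mul(-6, -4)) = Mul(56, 24) = 1344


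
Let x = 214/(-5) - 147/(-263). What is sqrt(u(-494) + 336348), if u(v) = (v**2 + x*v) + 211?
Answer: sqrt(1040063275545)/1315 ≈ 775.54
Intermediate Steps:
x = -55547/1315 (x = 214*(-1/5) - 147*(-1/263) = -214/5 + 147/263 = -55547/1315 ≈ -42.241)
u(v) = 211 + v**2 - 55547*v/1315 (u(v) = (v**2 - 55547*v/1315) + 211 = 211 + v**2 - 55547*v/1315)
sqrt(u(-494) + 336348) = sqrt((211 + (-494)**2 - 55547/1315*(-494)) + 336348) = sqrt((211 + 244036 + 27440218/1315) + 336348) = sqrt(348625023/1315 + 336348) = sqrt(790922643/1315) = sqrt(1040063275545)/1315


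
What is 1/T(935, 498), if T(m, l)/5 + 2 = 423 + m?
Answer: 1/6780 ≈ 0.00014749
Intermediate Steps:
T(m, l) = 2105 + 5*m (T(m, l) = -10 + 5*(423 + m) = -10 + (2115 + 5*m) = 2105 + 5*m)
1/T(935, 498) = 1/(2105 + 5*935) = 1/(2105 + 4675) = 1/6780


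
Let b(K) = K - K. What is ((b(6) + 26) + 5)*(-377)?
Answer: -11687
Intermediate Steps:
b(K) = 0
((b(6) + 26) + 5)*(-377) = ((0 + 26) + 5)*(-377) = (26 + 5)*(-377) = 31*(-377) = -11687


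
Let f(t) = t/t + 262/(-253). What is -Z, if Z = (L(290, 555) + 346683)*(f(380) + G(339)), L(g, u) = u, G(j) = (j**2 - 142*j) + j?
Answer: -5896746060966/253 ≈ -2.3307e+10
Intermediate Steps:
G(j) = j**2 - 141*j
f(t) = -9/253 (f(t) = 1 + 262*(-1/253) = 1 - 262/253 = -9/253)
Z = 5896746060966/253 (Z = (555 + 346683)*(-9/253 + 339*(-141 + 339)) = 347238*(-9/253 + 339*198) = 347238*(-9/253 + 67122) = 347238*(16981857/253) = 5896746060966/253 ≈ 2.3307e+10)
-Z = -1*5896746060966/253 = -5896746060966/253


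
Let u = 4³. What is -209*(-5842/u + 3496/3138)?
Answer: 946166617/50208 ≈ 18845.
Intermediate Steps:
u = 64
-209*(-5842/u + 3496/3138) = -209*(-5842/64 + 3496/3138) = -209*(-5842*1/64 + 3496*(1/3138)) = -209*(-2921/32 + 1748/1569) = -209*(-4527113/50208) = 946166617/50208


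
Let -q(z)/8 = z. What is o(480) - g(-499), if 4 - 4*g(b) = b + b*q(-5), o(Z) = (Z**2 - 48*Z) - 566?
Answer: 806713/4 ≈ 2.0168e+5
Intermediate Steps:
o(Z) = -566 + Z**2 - 48*Z
q(z) = -8*z
g(b) = 1 - 41*b/4 (g(b) = 1 - (b + b*(-8*(-5)))/4 = 1 - (b + b*40)/4 = 1 - (b + 40*b)/4 = 1 - 41*b/4)
o(480) - g(-499) = (-566 + 480**2 - 48*480) - (1 - 41/4*(-499)) = (-566 + 230400 - 23040) - (1 + 20459/4) = 206794 - 1*20463/4 = 206794 - 20463/4 = 806713/4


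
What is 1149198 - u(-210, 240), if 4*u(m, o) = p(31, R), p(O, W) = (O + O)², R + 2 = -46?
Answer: 1148237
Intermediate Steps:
R = -48 (R = -2 - 46 = -48)
p(O, W) = 4*O² (p(O, W) = (2*O)² = 4*O²)
u(m, o) = 961 (u(m, o) = (4*31²)/4 = (4*961)/4 = (¼)*3844 = 961)
1149198 - u(-210, 240) = 1149198 - 1*961 = 1149198 - 961 = 1148237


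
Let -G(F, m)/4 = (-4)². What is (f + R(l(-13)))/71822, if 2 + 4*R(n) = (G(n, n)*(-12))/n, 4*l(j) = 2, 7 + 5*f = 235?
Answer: 4291/718220 ≈ 0.0059745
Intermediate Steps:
f = 228/5 (f = -7/5 + (⅕)*235 = -7/5 + 47 = 228/5 ≈ 45.600)
G(F, m) = -64 (G(F, m) = -4*(-4)² = -4*16 = -64)
l(j) = ½ (l(j) = (¼)*2 = ½)
R(n) = -½ + 192/n (R(n) = -½ + ((-64*(-12))/n)/4 = -½ + (768/n)/4 = -½ + 192/n)
(f + R(l(-13)))/71822 = (228/5 + (384 - 1*½)/(2*(½)))/71822 = (228/5 + (½)*2*(384 - ½))*(1/71822) = (228/5 + (½)*2*(767/2))*(1/71822) = (228/5 + 767/2)*(1/71822) = (4291/10)*(1/71822) = 4291/718220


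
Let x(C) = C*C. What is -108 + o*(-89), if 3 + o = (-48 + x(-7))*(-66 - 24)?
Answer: 8169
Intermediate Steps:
x(C) = C**2
o = -93 (o = -3 + (-48 + (-7)**2)*(-66 - 24) = -3 + (-48 + 49)*(-90) = -3 + 1*(-90) = -3 - 90 = -93)
-108 + o*(-89) = -108 - 93*(-89) = -108 + 8277 = 8169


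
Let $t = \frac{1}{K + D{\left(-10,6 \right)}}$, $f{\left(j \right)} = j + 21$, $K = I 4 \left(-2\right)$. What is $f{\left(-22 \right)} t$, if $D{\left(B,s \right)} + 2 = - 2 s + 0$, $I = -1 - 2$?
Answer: $- \frac{1}{10} \approx -0.1$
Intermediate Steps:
$I = -3$ ($I = -1 - 2 = -3$)
$K = 24$ ($K = \left(-3\right) 4 \left(-2\right) = \left(-12\right) \left(-2\right) = 24$)
$f{\left(j \right)} = 21 + j$
$D{\left(B,s \right)} = -2 - 2 s$ ($D{\left(B,s \right)} = -2 + \left(- 2 s + 0\right) = -2 - 2 s$)
$t = \frac{1}{10}$ ($t = \frac{1}{24 - 14} = \frac{1}{10} \approx 0.1$)
$f{\left(-22 \right)} t = \left(21 - 22\right) \frac{1}{10} = \left(-1\right) \frac{1}{10} = - \frac{1}{10}$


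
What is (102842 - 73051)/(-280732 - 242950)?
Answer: -29791/523682 ≈ -0.056888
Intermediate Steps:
(102842 - 73051)/(-280732 - 242950) = 29791/(-523682) = 29791*(-1/523682) = -29791/523682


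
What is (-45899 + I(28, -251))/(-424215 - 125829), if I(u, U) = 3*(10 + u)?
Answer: 45785/550044 ≈ 0.083239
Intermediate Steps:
I(u, U) = 30 + 3*u
(-45899 + I(28, -251))/(-424215 - 125829) = (-45899 + (30 + 3*28))/(-424215 - 125829) = (-45899 + (30 + 84))/(-550044) = (-45899 + 114)*(-1/550044) = -45785*(-1/550044) = 45785/550044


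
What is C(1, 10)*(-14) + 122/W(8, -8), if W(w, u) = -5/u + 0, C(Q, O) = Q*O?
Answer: 276/5 ≈ 55.200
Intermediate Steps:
C(Q, O) = O*Q
W(w, u) = -5/u
C(1, 10)*(-14) + 122/W(8, -8) = (10*1)*(-14) + 122/((-5/(-8))) = 10*(-14) + 122/((-5*(-⅛))) = -140 + 122/(5/8) = -140 + 122*(8/5) = -140 + 976/5 = 276/5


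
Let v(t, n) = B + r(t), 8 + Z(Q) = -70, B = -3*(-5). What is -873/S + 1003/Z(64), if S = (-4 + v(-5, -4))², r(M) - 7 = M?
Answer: -18277/1014 ≈ -18.025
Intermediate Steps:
B = 15
Z(Q) = -78 (Z(Q) = -8 - 70 = -78)
r(M) = 7 + M
v(t, n) = 22 + t (v(t, n) = 15 + (7 + t) = 22 + t)
S = 169 (S = (-4 + (22 - 5))² = (-4 + 17)² = 13² = 169)
-873/S + 1003/Z(64) = -873/169 + 1003/(-78) = -873*1/169 + 1003*(-1/78) = -873/169 - 1003/78 = -18277/1014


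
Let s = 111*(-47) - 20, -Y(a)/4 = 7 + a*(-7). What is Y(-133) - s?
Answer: 1485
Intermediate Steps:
Y(a) = -28 + 28*a (Y(a) = -4*(7 + a*(-7)) = -4*(7 - 7*a) = -28 + 28*a)
s = -5237 (s = -5217 - 20 = -5237)
Y(-133) - s = (-28 + 28*(-133)) - 1*(-5237) = (-28 - 3724) + 5237 = -3752 + 5237 = 1485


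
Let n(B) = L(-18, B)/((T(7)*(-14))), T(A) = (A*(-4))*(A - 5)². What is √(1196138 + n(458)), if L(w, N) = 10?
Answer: √937772197/28 ≈ 1093.7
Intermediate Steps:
T(A) = -4*A*(-5 + A)² (T(A) = (-4*A)*(-5 + A)² = -4*A*(-5 + A)²)
n(B) = 5/784 (n(B) = 10/((-4*7*(-5 + 7)²*(-14))) = 10/((-4*7*2²*(-14))) = 10/((-4*7*4*(-14))) = 10/((-112*(-14))) = 10/1568 = 10*(1/1568) = 5/784)
√(1196138 + n(458)) = √(1196138 + 5/784) = √(937772197/784) = √937772197/28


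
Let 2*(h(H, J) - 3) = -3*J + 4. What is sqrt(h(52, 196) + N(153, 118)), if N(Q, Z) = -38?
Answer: I*sqrt(327) ≈ 18.083*I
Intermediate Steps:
h(H, J) = 5 - 3*J/2 (h(H, J) = 3 + (-3*J + 4)/2 = 3 + (4 - 3*J)/2 = 3 + (2 - 3*J/2) = 5 - 3*J/2)
sqrt(h(52, 196) + N(153, 118)) = sqrt((5 - 3/2*196) - 38) = sqrt((5 - 294) - 38) = sqrt(-289 - 38) = sqrt(-327) = I*sqrt(327)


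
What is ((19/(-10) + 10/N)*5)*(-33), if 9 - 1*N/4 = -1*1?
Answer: 1089/4 ≈ 272.25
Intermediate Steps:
N = 40 (N = 36 - (-4) = 36 - 4*(-1) = 36 + 4 = 40)
((19/(-10) + 10/N)*5)*(-33) = ((19/(-10) + 10/40)*5)*(-33) = ((19*(-1/10) + 10*(1/40))*5)*(-33) = ((-19/10 + 1/4)*5)*(-33) = -33/20*5*(-33) = -33/4*(-33) = 1089/4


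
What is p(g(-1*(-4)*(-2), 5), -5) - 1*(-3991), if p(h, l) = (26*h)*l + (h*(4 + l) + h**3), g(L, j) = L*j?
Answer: -54769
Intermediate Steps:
p(h, l) = h**3 + h*(4 + l) + 26*h*l (p(h, l) = 26*h*l + (h**3 + h*(4 + l)) = h**3 + h*(4 + l) + 26*h*l)
p(g(-1*(-4)*(-2), 5), -5) - 1*(-3991) = ((-1*(-4)*(-2))*5)*(4 + ((-1*(-4)*(-2))*5)**2 + 27*(-5)) - 1*(-3991) = ((4*(-2))*5)*(4 + ((4*(-2))*5)**2 - 135) + 3991 = (-8*5)*(4 + (-8*5)**2 - 135) + 3991 = -40*(4 + (-40)**2 - 135) + 3991 = -40*(4 + 1600 - 135) + 3991 = -40*1469 + 3991 = -58760 + 3991 = -54769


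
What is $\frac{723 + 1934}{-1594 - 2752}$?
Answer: $- \frac{2657}{4346} \approx -0.61137$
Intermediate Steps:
$\frac{723 + 1934}{-1594 - 2752} = \frac{2657}{-4346} = 2657 \left(- \frac{1}{4346}\right) = - \frac{2657}{4346}$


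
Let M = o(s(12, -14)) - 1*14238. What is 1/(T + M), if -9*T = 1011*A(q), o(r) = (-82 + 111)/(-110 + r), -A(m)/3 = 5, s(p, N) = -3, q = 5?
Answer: -113/1418518 ≈ -7.9661e-5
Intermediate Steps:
A(m) = -15 (A(m) = -3*5 = -15)
o(r) = 29/(-110 + r)
T = 1685 (T = -337*(-15)/3 = -⅑*(-15165) = 1685)
M = -1608923/113 (M = 29/(-110 - 3) - 1*14238 = 29/(-113) - 14238 = 29*(-1/113) - 14238 = -29/113 - 14238 = -1608923/113 ≈ -14238.)
1/(T + M) = 1/(1685 - 1608923/113) = 1/(-1418518/113) = -113/1418518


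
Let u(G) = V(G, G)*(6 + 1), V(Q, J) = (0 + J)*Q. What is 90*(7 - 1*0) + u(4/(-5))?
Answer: 15862/25 ≈ 634.48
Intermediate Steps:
V(Q, J) = J*Q
u(G) = 7*G**2 (u(G) = (G*G)*(6 + 1) = G**2*7 = 7*G**2)
90*(7 - 1*0) + u(4/(-5)) = 90*(7 - 1*0) + 7*(4/(-5))**2 = 90*(7 + 0) + 7*(4*(-1/5))**2 = 90*7 + 7*(-4/5)**2 = 630 + 7*(16/25) = 630 + 112/25 = 15862/25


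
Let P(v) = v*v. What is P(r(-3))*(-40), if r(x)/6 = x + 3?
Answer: 0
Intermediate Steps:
r(x) = 18 + 6*x (r(x) = 6*(x + 3) = 6*(3 + x) = 18 + 6*x)
P(v) = v²
P(r(-3))*(-40) = (18 + 6*(-3))²*(-40) = (18 - 18)²*(-40) = 0²*(-40) = 0*(-40) = 0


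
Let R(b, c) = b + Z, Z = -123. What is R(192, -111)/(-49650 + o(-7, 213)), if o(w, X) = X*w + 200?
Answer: -69/50941 ≈ -0.0013545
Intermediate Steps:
o(w, X) = 200 + X*w
R(b, c) = -123 + b (R(b, c) = b - 123 = -123 + b)
R(192, -111)/(-49650 + o(-7, 213)) = (-123 + 192)/(-49650 + (200 + 213*(-7))) = 69/(-49650 + (200 - 1491)) = 69/(-49650 - 1291) = 69/(-50941) = 69*(-1/50941) = -69/50941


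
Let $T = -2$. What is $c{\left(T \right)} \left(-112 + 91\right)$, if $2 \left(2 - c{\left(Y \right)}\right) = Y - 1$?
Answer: $- \frac{147}{2} \approx -73.5$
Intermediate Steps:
$c{\left(Y \right)} = \frac{5}{2} - \frac{Y}{2}$ ($c{\left(Y \right)} = 2 - \frac{Y - 1}{2} = 2 - \frac{-1 + Y}{2} = 2 - \left(- \frac{1}{2} + \frac{Y}{2}\right) = \frac{5}{2} - \frac{Y}{2}$)
$c{\left(T \right)} \left(-112 + 91\right) = \left(\frac{5}{2} - -1\right) \left(-112 + 91\right) = \left(\frac{5}{2} + 1\right) \left(-21\right) = \frac{7}{2} \left(-21\right) = - \frac{147}{2}$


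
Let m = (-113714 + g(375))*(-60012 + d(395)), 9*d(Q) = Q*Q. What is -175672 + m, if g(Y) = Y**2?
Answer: -10337638661/9 ≈ -1.1486e+9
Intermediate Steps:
d(Q) = Q**2/9 (d(Q) = (Q*Q)/9 = Q**2/9)
m = -10336057613/9 (m = (-113714 + 375**2)*(-60012 + (1/9)*395**2) = (-113714 + 140625)*(-60012 + (1/9)*156025) = 26911*(-60012 + 156025/9) = 26911*(-384083/9) = -10336057613/9 ≈ -1.1485e+9)
-175672 + m = -175672 - 10336057613/9 = -10337638661/9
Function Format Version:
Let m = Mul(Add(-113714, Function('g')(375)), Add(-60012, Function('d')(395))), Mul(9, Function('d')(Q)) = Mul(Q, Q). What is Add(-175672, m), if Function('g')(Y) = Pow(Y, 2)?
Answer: Rational(-10337638661, 9) ≈ -1.1486e+9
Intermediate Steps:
Function('d')(Q) = Mul(Rational(1, 9), Pow(Q, 2)) (Function('d')(Q) = Mul(Rational(1, 9), Mul(Q, Q)) = Mul(Rational(1, 9), Pow(Q, 2)))
m = Rational(-10336057613, 9) (m = Mul(Add(-113714, Pow(375, 2)), Add(-60012, Mul(Rational(1, 9), Pow(395, 2)))) = Mul(Add(-113714, 140625), Add(-60012, Mul(Rational(1, 9), 156025))) = Mul(26911, Add(-60012, Rational(156025, 9))) = Mul(26911, Rational(-384083, 9)) = Rational(-10336057613, 9) ≈ -1.1485e+9)
Add(-175672, m) = Add(-175672, Rational(-10336057613, 9)) = Rational(-10337638661, 9)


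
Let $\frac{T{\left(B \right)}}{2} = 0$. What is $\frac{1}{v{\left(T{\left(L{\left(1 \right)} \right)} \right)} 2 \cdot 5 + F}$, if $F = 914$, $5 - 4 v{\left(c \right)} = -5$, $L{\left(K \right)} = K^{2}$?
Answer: $\frac{1}{939} \approx 0.001065$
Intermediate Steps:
$T{\left(B \right)} = 0$ ($T{\left(B \right)} = 2 \cdot 0 = 0$)
$v{\left(c \right)} = \frac{5}{2}$ ($v{\left(c \right)} = \frac{5}{4} - - \frac{5}{4} = \frac{5}{4} + \frac{5}{4} = \frac{5}{2}$)
$\frac{1}{v{\left(T{\left(L{\left(1 \right)} \right)} \right)} 2 \cdot 5 + F} = \frac{1}{\frac{5 \cdot 2 \cdot 5}{2} + 914} = \frac{1}{\frac{5}{2} \cdot 10 + 914} = \frac{1}{25 + 914} = \frac{1}{939}$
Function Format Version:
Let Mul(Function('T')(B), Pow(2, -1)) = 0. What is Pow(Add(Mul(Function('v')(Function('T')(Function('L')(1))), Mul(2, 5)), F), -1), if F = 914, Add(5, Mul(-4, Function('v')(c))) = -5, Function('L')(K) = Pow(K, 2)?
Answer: Rational(1, 939) ≈ 0.0010650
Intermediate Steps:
Function('T')(B) = 0 (Function('T')(B) = Mul(2, 0) = 0)
Function('v')(c) = Rational(5, 2) (Function('v')(c) = Add(Rational(5, 4), Mul(Rational(-1, 4), -5)) = Add(Rational(5, 4), Rational(5, 4)) = Rational(5, 2))
Pow(Add(Mul(Function('v')(Function('T')(Function('L')(1))), Mul(2, 5)), F), -1) = Pow(Add(Mul(Rational(5, 2), Mul(2, 5)), 914), -1) = Pow(Add(Mul(Rational(5, 2), 10), 914), -1) = Pow(Add(25, 914), -1) = Pow(939, -1) = Rational(1, 939)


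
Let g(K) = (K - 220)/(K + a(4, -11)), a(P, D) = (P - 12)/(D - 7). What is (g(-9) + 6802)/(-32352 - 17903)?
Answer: -105163/773927 ≈ -0.13588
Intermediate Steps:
a(P, D) = (-12 + P)/(-7 + D)
g(K) = (-220 + K)/(4/9 + K) (g(K) = (K - 220)/(K + (-12 + 4)/(-7 - 11)) = (-220 + K)/(K - 8/(-18)) = (-220 + K)/(K - 1/18*(-8)) = (-220 + K)/(K + 4/9) = (-220 + K)/(4/9 + K))
(g(-9) + 6802)/(-32352 - 17903) = (9*(-220 - 9)/(4 + 9*(-9)) + 6802)/(-32352 - 17903) = (9*(-229)/(4 - 81) + 6802)/(-50255) = (9*(-229)/(-77) + 6802)*(-1/50255) = (9*(-1/77)*(-229) + 6802)*(-1/50255) = (2061/77 + 6802)*(-1/50255) = (525815/77)*(-1/50255) = -105163/773927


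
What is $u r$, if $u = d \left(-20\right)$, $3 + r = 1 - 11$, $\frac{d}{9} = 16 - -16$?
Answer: $74880$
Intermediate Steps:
$d = 288$ ($d = 9 \left(16 - -16\right) = 9 \left(16 + 16\right) = 9 \cdot 32 = 288$)
$r = -13$ ($r = -3 + \left(1 - 11\right) = -3 - 10 = -13$)
$u = -5760$ ($u = 288 \left(-20\right) = -5760$)
$u r = \left(-5760\right) \left(-13\right) = 74880$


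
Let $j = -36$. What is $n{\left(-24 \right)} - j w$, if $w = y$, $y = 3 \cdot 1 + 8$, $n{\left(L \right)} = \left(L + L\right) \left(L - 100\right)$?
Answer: $6348$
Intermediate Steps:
$n{\left(L \right)} = 2 L \left(-100 + L\right)$
$y = 11$ ($y = 3 + 8 = 11$)
$w = 11$
$n{\left(-24 \right)} - j w = 2 \left(-24\right) \left(-100 - 24\right) - \left(-36\right) 11 = 2 \left(-24\right) \left(-124\right) - -396 = 5952 + 396 = 6348$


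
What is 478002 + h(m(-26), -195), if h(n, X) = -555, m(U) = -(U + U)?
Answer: 477447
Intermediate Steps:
m(U) = -2*U
478002 + h(m(-26), -195) = 478002 - 555 = 477447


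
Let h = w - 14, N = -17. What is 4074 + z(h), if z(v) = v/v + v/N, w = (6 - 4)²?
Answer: 69285/17 ≈ 4075.6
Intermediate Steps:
w = 4 (w = 2² = 4)
h = -10 (h = 4 - 14 = -10)
z(v) = 1 - v/17 (z(v) = v/v + v/(-17) = 1 + v*(-1/17) = 1 - v/17)
4074 + z(h) = 4074 + (1 - 1/17*(-10)) = 4074 + (1 + 10/17) = 4074 + 27/17 = 69285/17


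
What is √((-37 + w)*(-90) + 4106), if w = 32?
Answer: 2*√1139 ≈ 67.498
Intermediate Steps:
√((-37 + w)*(-90) + 4106) = √((-37 + 32)*(-90) + 4106) = √(-5*(-90) + 4106) = √(450 + 4106) = √4556 = 2*√1139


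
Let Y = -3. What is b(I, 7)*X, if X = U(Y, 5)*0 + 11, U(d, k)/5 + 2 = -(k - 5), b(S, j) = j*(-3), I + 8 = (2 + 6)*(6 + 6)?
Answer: -231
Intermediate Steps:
I = 88 (I = -8 + (2 + 6)*(6 + 6) = -8 + 8*12 = -8 + 96 = 88)
b(S, j) = -3*j
U(d, k) = 15 - 5*k (U(d, k) = -10 + 5*(-(k - 5)) = -10 + 5*(-(-5 + k)) = -10 + 5*(5 - k) = -10 + (25 - 5*k) = 15 - 5*k)
X = 11 (X = (15 - 5*5)*0 + 11 = (15 - 25)*0 + 11 = -10*0 + 11 = 0 + 11 = 11)
b(I, 7)*X = -3*7*11 = -21*11 = -231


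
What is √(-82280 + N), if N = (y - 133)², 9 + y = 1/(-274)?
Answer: I*√4663342999/274 ≈ 249.23*I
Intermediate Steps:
y = -2467/274 (y = -9 + 1/(-274) = -9 - 1/274 = -2467/274 ≈ -9.0036)
N = 1513910281/75076 (N = (-2467/274 - 133)² = (-38909/274)² = 1513910281/75076 ≈ 20165.)
√(-82280 + N) = √(-82280 + 1513910281/75076) = √(-4663342999/75076) = I*√4663342999/274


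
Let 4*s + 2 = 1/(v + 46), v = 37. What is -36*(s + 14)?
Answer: -40347/83 ≈ -486.11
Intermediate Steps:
s = -165/332 (s = -½ + 1/(4*(37 + 46)) = -½ + (¼)/83 = -½ + (¼)*(1/83) = -½ + 1/332 = -165/332 ≈ -0.49699)
-36*(s + 14) = -36*(-165/332 + 14) = -36*4483/332 = -40347/83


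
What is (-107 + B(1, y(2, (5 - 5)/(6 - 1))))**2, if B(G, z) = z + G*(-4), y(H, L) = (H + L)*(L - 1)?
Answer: 12769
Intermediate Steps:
y(H, L) = (-1 + L)*(H + L) (y(H, L) = (H + L)*(-1 + L) = (-1 + L)*(H + L))
B(G, z) = z - 4*G
(-107 + B(1, y(2, (5 - 5)/(6 - 1))))**2 = (-107 + ((((5 - 5)/(6 - 1))**2 - 1*2 - (5 - 5)/(6 - 1) + 2*((5 - 5)/(6 - 1))) - 4*1))**2 = (-107 + (((0/5)**2 - 2 - 0/5 + 2*(0/5)) - 4))**2 = (-107 + (((0*(1/5))**2 - 2 - 0/5 + 2*(0*(1/5))) - 4))**2 = (-107 + ((0**2 - 2 - 1*0 + 2*0) - 4))**2 = (-107 + ((0 - 2 + 0 + 0) - 4))**2 = (-107 + (-2 - 4))**2 = (-107 - 6)**2 = (-113)**2 = 12769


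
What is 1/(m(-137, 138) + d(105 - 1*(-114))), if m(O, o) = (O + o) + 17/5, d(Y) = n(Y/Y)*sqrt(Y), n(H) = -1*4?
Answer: -55/43558 - 25*sqrt(219)/21779 ≈ -0.018250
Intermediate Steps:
n(H) = -4
d(Y) = -4*sqrt(Y)
m(O, o) = 17/5 + O + o (m(O, o) = (O + o) + 17*(1/5) = (O + o) + 17/5 = 17/5 + O + o)
1/(m(-137, 138) + d(105 - 1*(-114))) = 1/((17/5 - 137 + 138) - 4*sqrt(105 - 1*(-114))) = 1/(22/5 - 4*sqrt(105 + 114)) = 1/(22/5 - 4*sqrt(219))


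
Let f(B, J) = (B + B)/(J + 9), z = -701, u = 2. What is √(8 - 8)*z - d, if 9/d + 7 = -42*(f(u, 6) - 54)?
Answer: -45/11249 ≈ -0.0040004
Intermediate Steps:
f(B, J) = 2*B/(9 + J) (f(B, J) = (2*B)/(9 + J) = 2*B/(9 + J))
d = 45/11249 (d = 9/(-7 - 42*(2*2/(9 + 6) - 54)) = 9/(-7 - 42*(2*2/15 - 54)) = 9/(-7 - 42*(2*2*(1/15) - 54)) = 9/(-7 - 42*(4/15 - 54)) = 9/(-7 - 42*(-806/15)) = 9/(-7 + 11284/5) = 9/(11249/5) = 9*(5/11249) = 45/11249 ≈ 0.0040004)
√(8 - 8)*z - d = √(8 - 8)*(-701) - 1*45/11249 = √0*(-701) - 45/11249 = 0*(-701) - 45/11249 = 0 - 45/11249 = -45/11249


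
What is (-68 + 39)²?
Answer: 841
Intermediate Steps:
(-68 + 39)² = (-29)² = 841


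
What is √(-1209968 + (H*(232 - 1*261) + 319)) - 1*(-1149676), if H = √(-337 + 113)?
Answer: 1149676 + √(-1209649 - 116*I*√14) ≈ 1.1497e+6 - 1099.8*I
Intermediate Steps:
H = 4*I*√14 (H = √(-224) = 4*I*√14 ≈ 14.967*I)
√(-1209968 + (H*(232 - 1*261) + 319)) - 1*(-1149676) = √(-1209968 + ((4*I*√14)*(232 - 1*261) + 319)) - 1*(-1149676) = √(-1209968 + ((4*I*√14)*(232 - 261) + 319)) + 1149676 = √(-1209968 + ((4*I*√14)*(-29) + 319)) + 1149676 = √(-1209968 + (-116*I*√14 + 319)) + 1149676 = √(-1209968 + (319 - 116*I*√14)) + 1149676 = √(-1209649 - 116*I*√14) + 1149676 = 1149676 + √(-1209649 - 116*I*√14)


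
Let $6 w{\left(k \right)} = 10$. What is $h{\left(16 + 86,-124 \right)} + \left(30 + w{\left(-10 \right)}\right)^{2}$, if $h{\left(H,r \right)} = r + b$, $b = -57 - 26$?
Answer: $\frac{7162}{9} \approx 795.78$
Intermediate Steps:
$w{\left(k \right)} = \frac{5}{3}$ ($w{\left(k \right)} = \frac{1}{6} \cdot 10 = \frac{5}{3}$)
$b = -83$ ($b = -57 - 26 = -83$)
$h{\left(H,r \right)} = -83 + r$ ($h{\left(H,r \right)} = r - 83 = -83 + r$)
$h{\left(16 + 86,-124 \right)} + \left(30 + w{\left(-10 \right)}\right)^{2} = \left(-83 - 124\right) + \left(30 + \frac{5}{3}\right)^{2} = -207 + \left(\frac{95}{3}\right)^{2} = -207 + \frac{9025}{9} = \frac{7162}{9}$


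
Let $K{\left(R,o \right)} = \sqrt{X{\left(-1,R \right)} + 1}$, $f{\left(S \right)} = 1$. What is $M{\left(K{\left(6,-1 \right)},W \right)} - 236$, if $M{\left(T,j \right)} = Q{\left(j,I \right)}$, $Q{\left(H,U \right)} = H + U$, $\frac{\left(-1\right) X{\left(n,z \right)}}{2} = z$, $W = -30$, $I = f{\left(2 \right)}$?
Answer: $-265$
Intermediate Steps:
$I = 1$
$X{\left(n,z \right)} = - 2 z$
$K{\left(R,o \right)} = \sqrt{1 - 2 R}$ ($K{\left(R,o \right)} = \sqrt{- 2 R + 1} = \sqrt{1 - 2 R}$)
$M{\left(T,j \right)} = 1 + j$ ($M{\left(T,j \right)} = j + 1 = 1 + j$)
$M{\left(K{\left(6,-1 \right)},W \right)} - 236 = \left(1 - 30\right) - 236 = -29 - 236 = -265$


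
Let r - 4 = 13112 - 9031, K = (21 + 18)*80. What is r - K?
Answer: 965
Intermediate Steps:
K = 3120 (K = 39*80 = 3120)
r = 4085 (r = 4 + (13112 - 9031) = 4 + 4081 = 4085)
r - K = 4085 - 1*3120 = 4085 - 3120 = 965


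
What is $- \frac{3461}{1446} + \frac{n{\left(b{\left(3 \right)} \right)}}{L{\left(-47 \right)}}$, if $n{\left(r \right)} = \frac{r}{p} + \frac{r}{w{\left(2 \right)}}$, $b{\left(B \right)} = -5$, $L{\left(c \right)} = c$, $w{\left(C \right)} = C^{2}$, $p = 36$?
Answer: $- \frac{240988}{101943} \approx -2.3639$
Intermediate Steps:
$n{\left(r \right)} = \frac{5 r}{18}$ ($n{\left(r \right)} = \frac{r}{36} + \frac{r}{2^{2}} = r \frac{1}{36} + \frac{r}{4} = \frac{r}{36} + r \frac{1}{4} = \frac{r}{36} + \frac{r}{4} = \frac{5 r}{18}$)
$- \frac{3461}{1446} + \frac{n{\left(b{\left(3 \right)} \right)}}{L{\left(-47 \right)}} = - \frac{3461}{1446} + \frac{\frac{5}{18} \left(-5\right)}{-47} = \left(-3461\right) \frac{1}{1446} - - \frac{25}{846} = - \frac{3461}{1446} + \frac{25}{846} = - \frac{240988}{101943}$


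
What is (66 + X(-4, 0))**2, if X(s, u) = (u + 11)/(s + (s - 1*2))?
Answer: 421201/100 ≈ 4212.0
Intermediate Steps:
X(s, u) = (11 + u)/(-2 + 2*s) (X(s, u) = (11 + u)/(s + (s - 2)) = (11 + u)/(s + (-2 + s)) = (11 + u)/(-2 + 2*s))
(66 + X(-4, 0))**2 = (66 + (11 + 0)/(2*(-1 - 4)))**2 = (66 + (1/2)*11/(-5))**2 = (66 + (1/2)*(-1/5)*11)**2 = (66 - 11/10)**2 = (649/10)**2 = 421201/100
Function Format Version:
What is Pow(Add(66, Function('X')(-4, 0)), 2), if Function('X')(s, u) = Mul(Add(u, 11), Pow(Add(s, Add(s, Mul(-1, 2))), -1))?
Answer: Rational(421201, 100) ≈ 4212.0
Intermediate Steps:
Function('X')(s, u) = Mul(Pow(Add(-2, Mul(2, s)), -1), Add(11, u)) (Function('X')(s, u) = Mul(Add(11, u), Pow(Add(s, Add(s, -2)), -1)) = Mul(Add(11, u), Pow(Add(s, Add(-2, s)), -1)) = Mul(Add(11, u), Pow(Add(-2, Mul(2, s)), -1)) = Mul(Pow(Add(-2, Mul(2, s)), -1), Add(11, u)))
Pow(Add(66, Function('X')(-4, 0)), 2) = Pow(Add(66, Mul(Rational(1, 2), Pow(Add(-1, -4), -1), Add(11, 0))), 2) = Pow(Add(66, Mul(Rational(1, 2), Pow(-5, -1), 11)), 2) = Pow(Add(66, Mul(Rational(1, 2), Rational(-1, 5), 11)), 2) = Pow(Add(66, Rational(-11, 10)), 2) = Pow(Rational(649, 10), 2) = Rational(421201, 100)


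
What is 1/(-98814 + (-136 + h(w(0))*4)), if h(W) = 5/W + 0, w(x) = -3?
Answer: -3/296870 ≈ -1.0105e-5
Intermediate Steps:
h(W) = 5/W
1/(-98814 + (-136 + h(w(0))*4)) = 1/(-98814 + (-136 + (5/(-3))*4)) = 1/(-98814 + (-136 + (5*(-⅓))*4)) = 1/(-98814 + (-136 - 5/3*4)) = 1/(-98814 + (-136 - 20/3)) = 1/(-98814 - 428/3) = 1/(-296870/3) = -3/296870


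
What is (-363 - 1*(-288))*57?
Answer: -4275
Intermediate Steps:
(-363 - 1*(-288))*57 = (-363 + 288)*57 = -75*57 = -4275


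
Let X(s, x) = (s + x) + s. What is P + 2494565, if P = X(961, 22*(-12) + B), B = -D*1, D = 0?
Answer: 2496223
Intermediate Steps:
B = 0 (B = -1*0*1 = 0*1 = 0)
X(s, x) = x + 2*s
P = 1658 (P = (22*(-12) + 0) + 2*961 = (-264 + 0) + 1922 = -264 + 1922 = 1658)
P + 2494565 = 1658 + 2494565 = 2496223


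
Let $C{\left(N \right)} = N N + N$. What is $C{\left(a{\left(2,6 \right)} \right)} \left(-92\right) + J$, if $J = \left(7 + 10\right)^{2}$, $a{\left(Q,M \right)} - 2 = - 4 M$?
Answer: $-42215$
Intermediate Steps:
$a{\left(Q,M \right)} = 2 - 4 M$
$C{\left(N \right)} = N + N^{2}$ ($C{\left(N \right)} = N^{2} + N = N + N^{2}$)
$J = 289$ ($J = 17^{2} = 289$)
$C{\left(a{\left(2,6 \right)} \right)} \left(-92\right) + J = \left(2 - 24\right) \left(1 + \left(2 - 24\right)\right) \left(-92\right) + 289 = - 22 \left(1 - 22\right) \left(-92\right) + 289 = \left(-22\right) \left(-21\right) \left(-92\right) + 289 = 462 \left(-92\right) + 289 = -42504 + 289 = -42215$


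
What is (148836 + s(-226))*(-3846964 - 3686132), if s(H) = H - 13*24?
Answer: -1117143070608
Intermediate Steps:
s(H) = -312 + H (s(H) = H - 312 = -312 + H)
(148836 + s(-226))*(-3846964 - 3686132) = (148836 + (-312 - 226))*(-3846964 - 3686132) = (148836 - 538)*(-7533096) = 148298*(-7533096) = -1117143070608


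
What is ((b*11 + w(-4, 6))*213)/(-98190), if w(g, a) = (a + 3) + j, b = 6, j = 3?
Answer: -923/5455 ≈ -0.16920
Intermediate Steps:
w(g, a) = 6 + a (w(g, a) = (a + 3) + 3 = (3 + a) + 3 = 6 + a)
((b*11 + w(-4, 6))*213)/(-98190) = ((6*11 + (6 + 6))*213)/(-98190) = ((66 + 12)*213)*(-1/98190) = (78*213)*(-1/98190) = 16614*(-1/98190) = -923/5455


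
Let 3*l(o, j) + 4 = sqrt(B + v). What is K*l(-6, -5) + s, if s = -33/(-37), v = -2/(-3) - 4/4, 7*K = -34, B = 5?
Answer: 5725/777 - 34*sqrt(42)/63 ≈ 3.8705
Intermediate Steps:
K = -34/7 (K = (1/7)*(-34) = -34/7 ≈ -4.8571)
v = -1/3 (v = -2*(-1/3) - 4*1/4 = 2/3 - 1 = -1/3 ≈ -0.33333)
l(o, j) = -4/3 + sqrt(42)/9 (l(o, j) = -4/3 + sqrt(5 - 1/3)/3 = -4/3 + sqrt(14/3)/3 = -4/3 + (sqrt(42)/3)/3 = -4/3 + sqrt(42)/9)
s = 33/37 (s = -33*(-1/37) = 33/37 ≈ 0.89189)
K*l(-6, -5) + s = -34*(-4/3 + sqrt(42)/9)/7 + 33/37 = (136/21 - 34*sqrt(42)/63) + 33/37 = 5725/777 - 34*sqrt(42)/63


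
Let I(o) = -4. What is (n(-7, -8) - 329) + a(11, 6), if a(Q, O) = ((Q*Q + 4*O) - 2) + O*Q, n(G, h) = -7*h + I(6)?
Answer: -68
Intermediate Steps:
n(G, h) = -4 - 7*h (n(G, h) = -7*h - 4 = -4 - 7*h)
a(Q, O) = -2 + Q² + 4*O + O*Q (a(Q, O) = ((Q² + 4*O) - 2) + O*Q = (-2 + Q² + 4*O) + O*Q = -2 + Q² + 4*O + O*Q)
(n(-7, -8) - 329) + a(11, 6) = ((-4 - 7*(-8)) - 329) + (-2 + 11² + 4*6 + 6*11) = ((-4 + 56) - 329) + (-2 + 121 + 24 + 66) = (52 - 329) + 209 = -277 + 209 = -68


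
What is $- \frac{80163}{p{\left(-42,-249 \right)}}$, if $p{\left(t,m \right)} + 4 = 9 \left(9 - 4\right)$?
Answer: $- \frac{80163}{41} \approx -1955.2$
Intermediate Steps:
$p{\left(t,m \right)} = 41$ ($p{\left(t,m \right)} = -4 + 9 \left(9 - 4\right) = -4 + 9 \cdot 5 = -4 + 45 = 41$)
$- \frac{80163}{p{\left(-42,-249 \right)}} = - \frac{80163}{41}$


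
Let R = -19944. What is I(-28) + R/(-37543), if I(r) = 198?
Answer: 7453458/37543 ≈ 198.53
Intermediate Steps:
I(-28) + R/(-37543) = 198 - 19944/(-37543) = 198 - 19944*(-1/37543) = 198 + 19944/37543 = 7453458/37543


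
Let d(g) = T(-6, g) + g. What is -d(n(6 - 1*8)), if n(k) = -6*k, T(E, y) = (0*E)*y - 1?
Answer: -11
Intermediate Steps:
T(E, y) = -1 (T(E, y) = 0*y - 1 = 0 - 1 = -1)
d(g) = -1 + g
-d(n(6 - 1*8)) = -(-1 - 6*(6 - 1*8)) = -(-1 - 6*(6 - 8)) = -(-1 - 6*(-2)) = -(-1 + 12) = -1*11 = -11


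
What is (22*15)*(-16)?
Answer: -5280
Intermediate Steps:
(22*15)*(-16) = 330*(-16) = -5280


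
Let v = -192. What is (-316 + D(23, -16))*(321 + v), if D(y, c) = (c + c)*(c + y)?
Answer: -69660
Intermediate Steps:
D(y, c) = 2*c*(c + y) (D(y, c) = (2*c)*(c + y) = 2*c*(c + y))
(-316 + D(23, -16))*(321 + v) = (-316 + 2*(-16)*(-16 + 23))*(321 - 192) = (-316 + 2*(-16)*7)*129 = (-316 - 224)*129 = -540*129 = -69660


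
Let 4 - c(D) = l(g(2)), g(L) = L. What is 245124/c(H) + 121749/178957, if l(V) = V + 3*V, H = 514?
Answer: -10966542168/178957 ≈ -61280.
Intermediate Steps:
l(V) = 4*V
c(D) = -4 (c(D) = 4 - 4*2 = 4 - 1*8 = 4 - 8 = -4)
245124/c(H) + 121749/178957 = 245124/(-4) + 121749/178957 = 245124*(-¼) + 121749*(1/178957) = -61281 + 121749/178957 = -10966542168/178957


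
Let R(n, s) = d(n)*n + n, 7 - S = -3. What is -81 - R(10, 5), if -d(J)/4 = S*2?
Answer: 709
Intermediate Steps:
S = 10 (S = 7 - 1*(-3) = 7 + 3 = 10)
d(J) = -80 (d(J) = -40*2 = -4*20 = -80)
R(n, s) = -79*n (R(n, s) = -80*n + n = -79*n)
-81 - R(10, 5) = -81 - (-79)*10 = -81 - 1*(-790) = -81 + 790 = 709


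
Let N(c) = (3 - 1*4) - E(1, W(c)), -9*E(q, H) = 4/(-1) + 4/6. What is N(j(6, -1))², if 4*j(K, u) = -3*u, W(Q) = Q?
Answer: 1369/729 ≈ 1.8779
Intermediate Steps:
E(q, H) = 10/27 (E(q, H) = -(4/(-1) + 4/6)/9 = -(4*(-1) + 4*(⅙))/9 = -(-4 + ⅔)/9 = -⅑*(-10/3) = 10/27)
j(K, u) = -3*u/4 (j(K, u) = (-3*u)/4 = -3*u/4)
N(c) = -37/27 (N(c) = (3 - 1*4) - 1*10/27 = (3 - 4) - 10/27 = -1 - 10/27 = -37/27)
N(j(6, -1))² = (-37/27)² = 1369/729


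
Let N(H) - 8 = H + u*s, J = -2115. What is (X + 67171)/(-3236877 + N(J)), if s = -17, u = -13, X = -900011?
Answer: 832840/3238763 ≈ 0.25715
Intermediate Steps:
N(H) = 229 + H (N(H) = 8 + (H - 13*(-17)) = 8 + (H + 221) = 8 + (221 + H) = 229 + H)
(X + 67171)/(-3236877 + N(J)) = (-900011 + 67171)/(-3236877 + (229 - 2115)) = -832840/(-3236877 - 1886) = -832840/(-3238763) = -832840*(-1/3238763) = 832840/3238763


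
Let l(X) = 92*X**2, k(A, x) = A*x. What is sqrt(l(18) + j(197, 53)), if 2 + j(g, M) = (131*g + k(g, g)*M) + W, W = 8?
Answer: 3*sqrt(234722) ≈ 1453.4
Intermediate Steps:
j(g, M) = 6 + 131*g + M*g**2 (j(g, M) = -2 + ((131*g + (g*g)*M) + 8) = -2 + ((131*g + g**2*M) + 8) = -2 + ((131*g + M*g**2) + 8) = -2 + (8 + 131*g + M*g**2) = 6 + 131*g + M*g**2)
sqrt(l(18) + j(197, 53)) = sqrt(92*18**2 + (6 + 131*197 + 53*197**2)) = sqrt(92*324 + (6 + 25807 + 53*38809)) = sqrt(29808 + (6 + 25807 + 2056877)) = sqrt(29808 + 2082690) = sqrt(2112498) = 3*sqrt(234722)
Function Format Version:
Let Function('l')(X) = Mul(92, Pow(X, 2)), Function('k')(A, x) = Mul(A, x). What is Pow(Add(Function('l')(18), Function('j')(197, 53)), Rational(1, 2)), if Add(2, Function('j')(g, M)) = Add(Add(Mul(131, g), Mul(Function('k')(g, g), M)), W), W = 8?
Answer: Mul(3, Pow(234722, Rational(1, 2))) ≈ 1453.4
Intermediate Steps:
Function('j')(g, M) = Add(6, Mul(131, g), Mul(M, Pow(g, 2))) (Function('j')(g, M) = Add(-2, Add(Add(Mul(131, g), Mul(Mul(g, g), M)), 8)) = Add(-2, Add(Add(Mul(131, g), Mul(Pow(g, 2), M)), 8)) = Add(-2, Add(Add(Mul(131, g), Mul(M, Pow(g, 2))), 8)) = Add(-2, Add(8, Mul(131, g), Mul(M, Pow(g, 2)))) = Add(6, Mul(131, g), Mul(M, Pow(g, 2))))
Pow(Add(Function('l')(18), Function('j')(197, 53)), Rational(1, 2)) = Pow(Add(Mul(92, Pow(18, 2)), Add(6, Mul(131, 197), Mul(53, Pow(197, 2)))), Rational(1, 2)) = Pow(Add(Mul(92, 324), Add(6, 25807, Mul(53, 38809))), Rational(1, 2)) = Pow(Add(29808, Add(6, 25807, 2056877)), Rational(1, 2)) = Pow(Add(29808, 2082690), Rational(1, 2)) = Pow(2112498, Rational(1, 2)) = Mul(3, Pow(234722, Rational(1, 2)))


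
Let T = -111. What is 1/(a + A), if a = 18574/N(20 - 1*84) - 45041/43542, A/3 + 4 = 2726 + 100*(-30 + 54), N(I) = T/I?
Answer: 43542/1135327123 ≈ 3.8352e-5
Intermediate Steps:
N(I) = -111/I
A = 15366 (A = -12 + 3*(2726 + 100*(-30 + 54)) = -12 + 3*(2726 + 100*24) = -12 + 3*(2726 + 2400) = -12 + 3*5126 = -12 + 15378 = 15366)
a = 466260751/43542 (a = 18574/((-111/(20 - 1*84))) - 45041/43542 = 18574/((-111/(20 - 84))) - 45041*1/43542 = 18574/((-111/(-64))) - 45041/43542 = 18574/((-111*(-1/64))) - 45041/43542 = 18574/(111/64) - 45041/43542 = 18574*(64/111) - 45041/43542 = 32128/3 - 45041/43542 = 466260751/43542 ≈ 10708.)
1/(a + A) = 1/(466260751/43542 + 15366) = 1/(1135327123/43542) = 43542/1135327123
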